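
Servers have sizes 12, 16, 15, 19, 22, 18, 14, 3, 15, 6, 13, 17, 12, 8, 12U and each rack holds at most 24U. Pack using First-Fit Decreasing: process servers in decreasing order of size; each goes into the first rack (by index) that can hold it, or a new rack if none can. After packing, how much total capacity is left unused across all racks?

62

Sorted descending: 22, 19, 18, 17, 16, 15, 15, 14, 13, 12, 12, 12, 8, 6, 3.
rack 1: place 22U, 2U left
rack 2: place 19U, 5U left
rack 3: place 18U, 6U left
rack 4: place 17U, 7U left
rack 5: place 16U, 8U left
rack 6: place 15U, 9U left
rack 7: place 15U, 9U left
rack 8: place 14U, 10U left
rack 9: place 13U, 11U left
rack 10: place 12U, 12U left
rack 10: place 12U, 0U left
rack 11: place 12U, 12U left
rack 5: place 8U, 0U left
rack 3: place 6U, 0U left
rack 2: place 3U, 2U left
11 racks × 24U = 264U; used 202U; unused 62U.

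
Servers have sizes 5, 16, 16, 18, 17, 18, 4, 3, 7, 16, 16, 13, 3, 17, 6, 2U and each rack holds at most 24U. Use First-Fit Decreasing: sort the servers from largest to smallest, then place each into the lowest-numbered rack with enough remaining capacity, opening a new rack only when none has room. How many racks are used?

Sorted descending: 18, 18, 17, 17, 16, 16, 16, 16, 13, 7, 6, 5, 4, 3, 3, 2.
Put 18U in rack 1; 6U remain.
Put 18U in rack 2; 6U remain.
Put 17U in rack 3; 7U remain.
Put 17U in rack 4; 7U remain.
Put 16U in rack 5; 8U remain.
Put 16U in rack 6; 8U remain.
Put 16U in rack 7; 8U remain.
Put 16U in rack 8; 8U remain.
Put 13U in rack 9; 11U remain.
Put 7U in rack 3; 0U remain.
Put 6U in rack 1; 0U remain.
Put 5U in rack 2; 1U remain.
Put 4U in rack 4; 3U remain.
Put 3U in rack 4; 0U remain.
Put 3U in rack 5; 5U remain.
Put 2U in rack 5; 3U remain.
Final racks: [18,6] [18,5] [17,7] [17,4,3] [16,3,2] [16] [16] [16] [13].

9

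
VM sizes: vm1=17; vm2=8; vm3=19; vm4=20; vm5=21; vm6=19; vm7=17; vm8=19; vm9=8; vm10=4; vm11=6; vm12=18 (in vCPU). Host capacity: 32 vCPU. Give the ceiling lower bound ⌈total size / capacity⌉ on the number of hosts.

Total size = 17 + 8 + 19 + 20 + 21 + 19 + 17 + 19 + 8 + 4 + 6 + 18 = 176 vCPU.
⌈176 / 32⌉ = 6.

6 hosts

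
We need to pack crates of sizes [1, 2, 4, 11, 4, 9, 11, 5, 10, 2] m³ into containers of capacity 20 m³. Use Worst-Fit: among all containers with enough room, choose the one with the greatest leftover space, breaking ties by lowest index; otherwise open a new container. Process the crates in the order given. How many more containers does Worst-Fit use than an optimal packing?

1

Worst-Fit: [1,2,4,11] [4,9] [11,5] [10,2] → 4 containers.
Total size 59 m³; any packing needs at least ⌈59/20⌉ = 3 containers.
An optimal packing achieves that bound: [11,9] [11,5,4] [10,4,2,2,1] → 3 containers.
Excess: 4 − 3 = 1.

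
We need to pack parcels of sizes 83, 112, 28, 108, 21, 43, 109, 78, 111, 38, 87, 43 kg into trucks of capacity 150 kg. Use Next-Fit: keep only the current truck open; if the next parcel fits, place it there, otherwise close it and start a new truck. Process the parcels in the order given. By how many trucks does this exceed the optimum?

1

Next-Fit: [83] [112,28] [108,21] [43] [109] [78] [111,38] [87,43] → 8 trucks.
7 parcels exceed 75 kg (half the capacity), and no two of those can share a truck, so at least 7 trucks are needed.
An optimal packing achieves that bound: [112,38] [111,28] [109,21] [108] [87,43] [83,43] [78] → 7 trucks.
Excess: 8 − 7 = 1.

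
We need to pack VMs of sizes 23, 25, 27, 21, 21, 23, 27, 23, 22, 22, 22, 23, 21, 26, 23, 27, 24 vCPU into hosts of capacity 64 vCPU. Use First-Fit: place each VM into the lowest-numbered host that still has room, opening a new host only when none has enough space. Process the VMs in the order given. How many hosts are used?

9 hosts

host 1: place 23 vCPU, 41 vCPU left
host 1: place 25 vCPU, 16 vCPU left
host 2: place 27 vCPU, 37 vCPU left
host 2: place 21 vCPU, 16 vCPU left
host 3: place 21 vCPU, 43 vCPU left
host 3: place 23 vCPU, 20 vCPU left
host 4: place 27 vCPU, 37 vCPU left
host 4: place 23 vCPU, 14 vCPU left
host 5: place 22 vCPU, 42 vCPU left
host 5: place 22 vCPU, 20 vCPU left
host 6: place 22 vCPU, 42 vCPU left
host 6: place 23 vCPU, 19 vCPU left
host 7: place 21 vCPU, 43 vCPU left
host 7: place 26 vCPU, 17 vCPU left
host 8: place 23 vCPU, 41 vCPU left
host 8: place 27 vCPU, 14 vCPU left
host 9: place 24 vCPU, 40 vCPU left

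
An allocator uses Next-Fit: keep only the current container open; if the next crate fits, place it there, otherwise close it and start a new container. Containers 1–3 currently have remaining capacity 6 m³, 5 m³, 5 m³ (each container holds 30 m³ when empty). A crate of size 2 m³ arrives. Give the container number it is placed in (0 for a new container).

3

Next-Fit only looks at container 3, which has 5 m³ free.
2 m³ fits there.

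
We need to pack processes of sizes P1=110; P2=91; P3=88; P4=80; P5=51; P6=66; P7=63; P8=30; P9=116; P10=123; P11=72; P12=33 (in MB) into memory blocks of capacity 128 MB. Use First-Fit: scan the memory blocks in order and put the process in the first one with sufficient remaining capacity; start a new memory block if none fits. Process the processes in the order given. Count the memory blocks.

9

P1 (110 MB) → memory block 1 (remaining 18 MB)
P2 (91 MB) → memory block 2 (remaining 37 MB)
P3 (88 MB) → memory block 3 (remaining 40 MB)
P4 (80 MB) → memory block 4 (remaining 48 MB)
P5 (51 MB) → memory block 5 (remaining 77 MB)
P6 (66 MB) → memory block 5 (remaining 11 MB)
P7 (63 MB) → memory block 6 (remaining 65 MB)
P8 (30 MB) → memory block 2 (remaining 7 MB)
P9 (116 MB) → memory block 7 (remaining 12 MB)
P10 (123 MB) → memory block 8 (remaining 5 MB)
P11 (72 MB) → memory block 9 (remaining 56 MB)
P12 (33 MB) → memory block 3 (remaining 7 MB)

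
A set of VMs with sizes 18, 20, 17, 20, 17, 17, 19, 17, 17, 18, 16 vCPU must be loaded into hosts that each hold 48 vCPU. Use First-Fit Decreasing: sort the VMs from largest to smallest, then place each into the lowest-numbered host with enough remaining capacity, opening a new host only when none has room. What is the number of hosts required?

Sorted descending: 20, 20, 19, 18, 18, 17, 17, 17, 17, 17, 16.
Put 20 vCPU in host 1; 28 vCPU remain.
Put 20 vCPU in host 1; 8 vCPU remain.
Put 19 vCPU in host 2; 29 vCPU remain.
Put 18 vCPU in host 2; 11 vCPU remain.
Put 18 vCPU in host 3; 30 vCPU remain.
Put 17 vCPU in host 3; 13 vCPU remain.
Put 17 vCPU in host 4; 31 vCPU remain.
Put 17 vCPU in host 4; 14 vCPU remain.
Put 17 vCPU in host 5; 31 vCPU remain.
Put 17 vCPU in host 5; 14 vCPU remain.
Put 16 vCPU in host 6; 32 vCPU remain.
Final hosts: [20,20] [19,18] [18,17] [17,17] [17,17] [16].

6 hosts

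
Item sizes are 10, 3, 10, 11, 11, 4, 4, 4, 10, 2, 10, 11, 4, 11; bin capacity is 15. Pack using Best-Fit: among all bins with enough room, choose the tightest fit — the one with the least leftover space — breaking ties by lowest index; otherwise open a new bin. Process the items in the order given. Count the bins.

10 → bin 1 (remaining 5)
3 → bin 1 (remaining 2)
10 → bin 2 (remaining 5)
11 → bin 3 (remaining 4)
11 → bin 4 (remaining 4)
4 → bin 3 (remaining 0)
4 → bin 4 (remaining 0)
4 → bin 2 (remaining 1)
10 → bin 5 (remaining 5)
2 → bin 1 (remaining 0)
10 → bin 6 (remaining 5)
11 → bin 7 (remaining 4)
4 → bin 7 (remaining 0)
11 → bin 8 (remaining 4)
Final bins: [10,3,2] [10,4] [11,4] [11,4] [10] [10] [11,4] [11].

8 bins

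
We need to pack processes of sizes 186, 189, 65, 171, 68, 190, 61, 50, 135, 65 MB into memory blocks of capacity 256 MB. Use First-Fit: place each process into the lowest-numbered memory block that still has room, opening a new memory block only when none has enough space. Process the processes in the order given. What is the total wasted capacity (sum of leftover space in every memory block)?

100

186 MB → memory block 1 (remaining 70 MB)
189 MB → memory block 2 (remaining 67 MB)
65 MB → memory block 1 (remaining 5 MB)
171 MB → memory block 3 (remaining 85 MB)
68 MB → memory block 3 (remaining 17 MB)
190 MB → memory block 4 (remaining 66 MB)
61 MB → memory block 2 (remaining 6 MB)
50 MB → memory block 4 (remaining 16 MB)
135 MB → memory block 5 (remaining 121 MB)
65 MB → memory block 5 (remaining 56 MB)
5 memory blocks × 256 MB = 1280 MB; used 1180 MB; unused 100 MB.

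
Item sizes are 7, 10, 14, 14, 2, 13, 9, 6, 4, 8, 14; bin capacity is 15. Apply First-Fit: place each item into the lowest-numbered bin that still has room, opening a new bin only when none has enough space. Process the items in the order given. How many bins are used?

7 → bin 1 (remaining 8)
10 → bin 2 (remaining 5)
14 → bin 3 (remaining 1)
14 → bin 4 (remaining 1)
2 → bin 1 (remaining 6)
13 → bin 5 (remaining 2)
9 → bin 6 (remaining 6)
6 → bin 1 (remaining 0)
4 → bin 2 (remaining 1)
8 → bin 7 (remaining 7)
14 → bin 8 (remaining 1)
Final bins: [7,2,6] [10,4] [14] [14] [13] [9] [8] [14].

8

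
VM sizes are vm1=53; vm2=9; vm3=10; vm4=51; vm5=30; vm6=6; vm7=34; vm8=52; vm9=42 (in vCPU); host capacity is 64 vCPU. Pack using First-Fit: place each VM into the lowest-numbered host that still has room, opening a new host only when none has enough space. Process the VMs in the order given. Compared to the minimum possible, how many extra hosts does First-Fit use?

First-Fit: [53,9] [10,51] [30,6] [34] [52] [42] → 6 hosts.
Total size 287 vCPU; any packing needs at least ⌈287/64⌉ = 5 hosts.
An optimal packing achieves that bound: [53,10] [52,9] [51,6] [42] [34,30] → 5 hosts.
Excess: 6 − 5 = 1.

1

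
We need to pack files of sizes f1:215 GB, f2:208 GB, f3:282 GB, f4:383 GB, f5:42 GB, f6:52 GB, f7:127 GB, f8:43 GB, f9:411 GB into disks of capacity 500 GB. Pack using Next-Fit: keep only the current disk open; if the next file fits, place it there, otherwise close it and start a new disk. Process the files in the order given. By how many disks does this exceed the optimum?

Next-Fit: [215,208] [282] [383,42,52] [127,43] [411] → 5 disks.
Total size 1763 GB; any packing needs at least ⌈1763/500⌉ = 4 disks.
An optimal packing achieves that bound: [411,52] [383,43,42] [282,215] [208,127] → 4 disks.
Excess: 5 − 4 = 1.

1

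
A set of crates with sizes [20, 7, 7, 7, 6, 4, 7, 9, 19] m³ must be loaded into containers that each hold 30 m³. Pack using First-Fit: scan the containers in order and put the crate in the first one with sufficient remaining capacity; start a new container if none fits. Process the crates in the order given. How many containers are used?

20 m³ → container 1 (remaining 10 m³)
7 m³ → container 1 (remaining 3 m³)
7 m³ → container 2 (remaining 23 m³)
7 m³ → container 2 (remaining 16 m³)
6 m³ → container 2 (remaining 10 m³)
4 m³ → container 2 (remaining 6 m³)
7 m³ → container 3 (remaining 23 m³)
9 m³ → container 3 (remaining 14 m³)
19 m³ → container 4 (remaining 11 m³)
Final containers: [20,7] [7,7,6,4] [7,9] [19].

4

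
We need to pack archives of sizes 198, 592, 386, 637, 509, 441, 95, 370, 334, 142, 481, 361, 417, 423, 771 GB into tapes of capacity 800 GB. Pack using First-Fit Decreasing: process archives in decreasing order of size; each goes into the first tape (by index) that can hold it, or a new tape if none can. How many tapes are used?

Sorted descending: 771, 637, 592, 509, 481, 441, 423, 417, 386, 370, 361, 334, 198, 142, 95.
tape 1: place 771 GB, 29 GB left
tape 2: place 637 GB, 163 GB left
tape 3: place 592 GB, 208 GB left
tape 4: place 509 GB, 291 GB left
tape 5: place 481 GB, 319 GB left
tape 6: place 441 GB, 359 GB left
tape 7: place 423 GB, 377 GB left
tape 8: place 417 GB, 383 GB left
tape 9: place 386 GB, 414 GB left
tape 7: place 370 GB, 7 GB left
tape 8: place 361 GB, 22 GB left
tape 6: place 334 GB, 25 GB left
tape 3: place 198 GB, 10 GB left
tape 2: place 142 GB, 21 GB left
tape 4: place 95 GB, 196 GB left
Final tapes: [771] [637,142] [592,198] [509,95] [481] [441,334] [423,370] [417,361] [386].

9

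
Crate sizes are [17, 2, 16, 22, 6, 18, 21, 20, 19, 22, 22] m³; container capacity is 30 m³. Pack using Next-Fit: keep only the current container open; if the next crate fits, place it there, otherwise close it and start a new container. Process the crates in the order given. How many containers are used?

container 1: place 17 m³, 13 m³ left
container 1: place 2 m³, 11 m³ left
container 2: place 16 m³, 14 m³ left
container 3: place 22 m³, 8 m³ left
container 3: place 6 m³, 2 m³ left
container 4: place 18 m³, 12 m³ left
container 5: place 21 m³, 9 m³ left
container 6: place 20 m³, 10 m³ left
container 7: place 19 m³, 11 m³ left
container 8: place 22 m³, 8 m³ left
container 9: place 22 m³, 8 m³ left

9 containers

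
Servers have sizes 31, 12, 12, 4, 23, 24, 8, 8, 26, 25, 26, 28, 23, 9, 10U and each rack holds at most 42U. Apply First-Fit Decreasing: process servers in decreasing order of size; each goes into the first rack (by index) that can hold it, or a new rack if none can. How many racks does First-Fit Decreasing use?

8 racks

Sorted descending: 31, 28, 26, 26, 25, 24, 23, 23, 12, 12, 10, 9, 8, 8, 4.
Put 31U in rack 1; 11U remain.
Put 28U in rack 2; 14U remain.
Put 26U in rack 3; 16U remain.
Put 26U in rack 4; 16U remain.
Put 25U in rack 5; 17U remain.
Put 24U in rack 6; 18U remain.
Put 23U in rack 7; 19U remain.
Put 23U in rack 8; 19U remain.
Put 12U in rack 2; 2U remain.
Put 12U in rack 3; 4U remain.
Put 10U in rack 1; 1U remain.
Put 9U in rack 4; 7U remain.
Put 8U in rack 5; 9U remain.
Put 8U in rack 5; 1U remain.
Put 4U in rack 3; 0U remain.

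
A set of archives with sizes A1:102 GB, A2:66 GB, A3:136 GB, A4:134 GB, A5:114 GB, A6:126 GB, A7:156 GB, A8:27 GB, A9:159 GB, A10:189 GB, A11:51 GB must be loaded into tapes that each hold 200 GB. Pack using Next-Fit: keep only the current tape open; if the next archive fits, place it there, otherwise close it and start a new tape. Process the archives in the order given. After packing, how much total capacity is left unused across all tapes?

tape 1: place A1 (102 GB), 98 GB left
tape 1: place A2 (66 GB), 32 GB left
tape 2: place A3 (136 GB), 64 GB left
tape 3: place A4 (134 GB), 66 GB left
tape 4: place A5 (114 GB), 86 GB left
tape 5: place A6 (126 GB), 74 GB left
tape 6: place A7 (156 GB), 44 GB left
tape 6: place A8 (27 GB), 17 GB left
tape 7: place A9 (159 GB), 41 GB left
tape 8: place A10 (189 GB), 11 GB left
tape 9: place A11 (51 GB), 149 GB left
9 tapes × 200 GB = 1800 GB; used 1260 GB; unused 540 GB.

540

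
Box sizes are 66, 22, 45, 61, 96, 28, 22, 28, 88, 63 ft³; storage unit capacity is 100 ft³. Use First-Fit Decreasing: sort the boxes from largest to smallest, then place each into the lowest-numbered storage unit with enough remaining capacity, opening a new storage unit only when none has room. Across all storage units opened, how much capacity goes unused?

Sorted descending: 96, 88, 66, 63, 61, 45, 28, 28, 22, 22.
96 ft³ → storage unit 1 (remaining 4 ft³)
88 ft³ → storage unit 2 (remaining 12 ft³)
66 ft³ → storage unit 3 (remaining 34 ft³)
63 ft³ → storage unit 4 (remaining 37 ft³)
61 ft³ → storage unit 5 (remaining 39 ft³)
45 ft³ → storage unit 6 (remaining 55 ft³)
28 ft³ → storage unit 3 (remaining 6 ft³)
28 ft³ → storage unit 4 (remaining 9 ft³)
22 ft³ → storage unit 5 (remaining 17 ft³)
22 ft³ → storage unit 6 (remaining 33 ft³)
6 storage units × 100 ft³ = 600 ft³; used 519 ft³; unused 81 ft³.

81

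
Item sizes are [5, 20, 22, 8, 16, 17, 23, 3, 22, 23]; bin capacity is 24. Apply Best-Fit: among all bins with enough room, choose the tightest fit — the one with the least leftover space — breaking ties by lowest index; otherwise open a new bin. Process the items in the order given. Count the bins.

8

Put 5 in bin 1; 19 remain.
Put 20 in bin 2; 4 remain.
Put 22 in bin 3; 2 remain.
Put 8 in bin 1; 11 remain.
Put 16 in bin 4; 8 remain.
Put 17 in bin 5; 7 remain.
Put 23 in bin 6; 1 remain.
Put 3 in bin 2; 1 remain.
Put 22 in bin 7; 2 remain.
Put 23 in bin 8; 1 remain.
Final bins: [5,8] [20,3] [22] [16] [17] [23] [22] [23].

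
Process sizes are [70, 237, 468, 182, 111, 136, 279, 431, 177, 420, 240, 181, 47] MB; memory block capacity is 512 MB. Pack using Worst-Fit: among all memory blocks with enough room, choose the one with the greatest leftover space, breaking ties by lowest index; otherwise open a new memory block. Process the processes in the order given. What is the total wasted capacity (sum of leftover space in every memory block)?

70 MB → memory block 1 (remaining 442 MB)
237 MB → memory block 1 (remaining 205 MB)
468 MB → memory block 2 (remaining 44 MB)
182 MB → memory block 1 (remaining 23 MB)
111 MB → memory block 3 (remaining 401 MB)
136 MB → memory block 3 (remaining 265 MB)
279 MB → memory block 4 (remaining 233 MB)
431 MB → memory block 5 (remaining 81 MB)
177 MB → memory block 3 (remaining 88 MB)
420 MB → memory block 6 (remaining 92 MB)
240 MB → memory block 7 (remaining 272 MB)
181 MB → memory block 7 (remaining 91 MB)
47 MB → memory block 4 (remaining 186 MB)
7 memory blocks × 512 MB = 3584 MB; used 2979 MB; unused 605 MB.

605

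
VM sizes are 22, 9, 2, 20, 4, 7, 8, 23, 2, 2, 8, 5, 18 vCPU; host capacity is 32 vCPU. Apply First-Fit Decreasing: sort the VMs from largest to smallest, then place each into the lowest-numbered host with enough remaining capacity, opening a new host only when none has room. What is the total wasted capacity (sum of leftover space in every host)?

Sorted descending: 23, 22, 20, 18, 9, 8, 8, 7, 5, 4, 2, 2, 2.
23 vCPU → host 1 (remaining 9 vCPU)
22 vCPU → host 2 (remaining 10 vCPU)
20 vCPU → host 3 (remaining 12 vCPU)
18 vCPU → host 4 (remaining 14 vCPU)
9 vCPU → host 1 (remaining 0 vCPU)
8 vCPU → host 2 (remaining 2 vCPU)
8 vCPU → host 3 (remaining 4 vCPU)
7 vCPU → host 4 (remaining 7 vCPU)
5 vCPU → host 4 (remaining 2 vCPU)
4 vCPU → host 3 (remaining 0 vCPU)
2 vCPU → host 2 (remaining 0 vCPU)
2 vCPU → host 4 (remaining 0 vCPU)
2 vCPU → host 5 (remaining 30 vCPU)
5 hosts × 32 vCPU = 160 vCPU; used 130 vCPU; unused 30 vCPU.

30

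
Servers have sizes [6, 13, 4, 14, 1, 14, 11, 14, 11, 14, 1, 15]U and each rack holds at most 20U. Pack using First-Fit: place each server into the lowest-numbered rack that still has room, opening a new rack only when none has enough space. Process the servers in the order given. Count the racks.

8

Put 6U in rack 1; 14U remain.
Put 13U in rack 1; 1U remain.
Put 4U in rack 2; 16U remain.
Put 14U in rack 2; 2U remain.
Put 1U in rack 1; 0U remain.
Put 14U in rack 3; 6U remain.
Put 11U in rack 4; 9U remain.
Put 14U in rack 5; 6U remain.
Put 11U in rack 6; 9U remain.
Put 14U in rack 7; 6U remain.
Put 1U in rack 2; 1U remain.
Put 15U in rack 8; 5U remain.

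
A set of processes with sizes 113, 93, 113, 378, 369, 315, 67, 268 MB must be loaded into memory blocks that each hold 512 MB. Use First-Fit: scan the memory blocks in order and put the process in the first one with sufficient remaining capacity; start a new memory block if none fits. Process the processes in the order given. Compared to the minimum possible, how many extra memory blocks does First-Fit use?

First-Fit: [113,93,113,67] [378] [369] [315] [268] → 5 memory blocks.
Total size 1716 MB; any packing needs at least ⌈1716/512⌉ = 4 memory blocks.
An optimal packing achieves that bound: [378,113] [369,113] [315,93,67] [268] → 4 memory blocks.
Excess: 5 − 4 = 1.

1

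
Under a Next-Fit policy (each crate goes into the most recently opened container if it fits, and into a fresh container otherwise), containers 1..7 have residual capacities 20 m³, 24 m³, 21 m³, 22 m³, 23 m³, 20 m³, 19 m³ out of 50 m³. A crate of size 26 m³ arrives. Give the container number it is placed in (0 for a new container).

0

Next-Fit only looks at container 7, which has 19 m³ free.
26 m³ does not fit, so a new container is opened.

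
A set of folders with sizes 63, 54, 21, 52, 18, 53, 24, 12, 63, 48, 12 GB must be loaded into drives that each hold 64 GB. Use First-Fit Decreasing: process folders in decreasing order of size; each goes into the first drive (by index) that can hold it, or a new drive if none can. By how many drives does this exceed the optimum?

First-Fit Decreasing: [63] [63] [54] [53] [52,12] [48,12] [24,21,18] → 7 drives.
Total size 420 GB; any packing needs at least ⌈420/64⌉ = 7 drives.
So 7 is already optimal.

0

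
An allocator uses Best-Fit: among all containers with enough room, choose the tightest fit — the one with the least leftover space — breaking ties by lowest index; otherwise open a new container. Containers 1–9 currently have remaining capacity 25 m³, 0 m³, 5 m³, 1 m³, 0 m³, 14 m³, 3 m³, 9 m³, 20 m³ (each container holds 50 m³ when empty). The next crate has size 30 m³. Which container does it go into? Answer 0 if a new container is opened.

No container has ≥ 30 m³ free, so a new container is opened.

0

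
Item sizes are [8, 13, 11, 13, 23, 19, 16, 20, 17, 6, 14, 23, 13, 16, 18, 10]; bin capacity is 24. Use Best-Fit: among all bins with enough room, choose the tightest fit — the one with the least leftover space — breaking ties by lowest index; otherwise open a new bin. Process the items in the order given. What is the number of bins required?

12

8 → bin 1 (remaining 16)
13 → bin 1 (remaining 3)
11 → bin 2 (remaining 13)
13 → bin 2 (remaining 0)
23 → bin 3 (remaining 1)
19 → bin 4 (remaining 5)
16 → bin 5 (remaining 8)
20 → bin 6 (remaining 4)
17 → bin 7 (remaining 7)
6 → bin 7 (remaining 1)
14 → bin 8 (remaining 10)
23 → bin 9 (remaining 1)
13 → bin 10 (remaining 11)
16 → bin 11 (remaining 8)
18 → bin 12 (remaining 6)
10 → bin 8 (remaining 0)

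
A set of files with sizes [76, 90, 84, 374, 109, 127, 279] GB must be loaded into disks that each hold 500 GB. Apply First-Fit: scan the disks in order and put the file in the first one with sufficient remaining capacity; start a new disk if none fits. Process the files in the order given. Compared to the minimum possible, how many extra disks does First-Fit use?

0

First-Fit: [76,90,84,109,127] [374] [279] → 3 disks.
Total size 1139 GB; any packing needs at least ⌈1139/500⌉ = 3 disks.
So 3 is already optimal.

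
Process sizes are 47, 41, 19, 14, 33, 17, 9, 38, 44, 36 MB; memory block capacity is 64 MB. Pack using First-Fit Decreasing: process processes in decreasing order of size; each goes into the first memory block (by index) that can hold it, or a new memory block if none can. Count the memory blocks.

Sorted descending: 47, 44, 41, 38, 36, 33, 19, 17, 14, 9.
Put 47 MB in memory block 1; 17 MB remain.
Put 44 MB in memory block 2; 20 MB remain.
Put 41 MB in memory block 3; 23 MB remain.
Put 38 MB in memory block 4; 26 MB remain.
Put 36 MB in memory block 5; 28 MB remain.
Put 33 MB in memory block 6; 31 MB remain.
Put 19 MB in memory block 2; 1 MB remain.
Put 17 MB in memory block 1; 0 MB remain.
Put 14 MB in memory block 3; 9 MB remain.
Put 9 MB in memory block 3; 0 MB remain.

6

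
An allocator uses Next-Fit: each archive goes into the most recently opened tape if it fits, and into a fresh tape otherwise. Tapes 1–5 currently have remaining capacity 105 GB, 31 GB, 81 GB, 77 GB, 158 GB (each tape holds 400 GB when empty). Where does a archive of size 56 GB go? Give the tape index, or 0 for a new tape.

5

Next-Fit only looks at tape 5, which has 158 GB free.
56 GB fits there.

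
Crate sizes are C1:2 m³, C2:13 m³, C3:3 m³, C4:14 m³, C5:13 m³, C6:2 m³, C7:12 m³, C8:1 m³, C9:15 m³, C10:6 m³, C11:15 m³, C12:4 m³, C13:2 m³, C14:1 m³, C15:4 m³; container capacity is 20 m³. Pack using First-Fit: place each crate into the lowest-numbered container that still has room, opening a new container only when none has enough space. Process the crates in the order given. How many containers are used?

6

C1 (2 m³) → container 1 (remaining 18 m³)
C2 (13 m³) → container 1 (remaining 5 m³)
C3 (3 m³) → container 1 (remaining 2 m³)
C4 (14 m³) → container 2 (remaining 6 m³)
C5 (13 m³) → container 3 (remaining 7 m³)
C6 (2 m³) → container 1 (remaining 0 m³)
C7 (12 m³) → container 4 (remaining 8 m³)
C8 (1 m³) → container 2 (remaining 5 m³)
C9 (15 m³) → container 5 (remaining 5 m³)
C10 (6 m³) → container 3 (remaining 1 m³)
C11 (15 m³) → container 6 (remaining 5 m³)
C12 (4 m³) → container 2 (remaining 1 m³)
C13 (2 m³) → container 4 (remaining 6 m³)
C14 (1 m³) → container 2 (remaining 0 m³)
C15 (4 m³) → container 4 (remaining 2 m³)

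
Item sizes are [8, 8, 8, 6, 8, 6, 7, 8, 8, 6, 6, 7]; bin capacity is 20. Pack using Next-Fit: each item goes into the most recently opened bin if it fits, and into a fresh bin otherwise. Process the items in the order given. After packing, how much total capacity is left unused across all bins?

34

bin 1: place 8, 12 left
bin 1: place 8, 4 left
bin 2: place 8, 12 left
bin 2: place 6, 6 left
bin 3: place 8, 12 left
bin 3: place 6, 6 left
bin 4: place 7, 13 left
bin 4: place 8, 5 left
bin 5: place 8, 12 left
bin 5: place 6, 6 left
bin 5: place 6, 0 left
bin 6: place 7, 13 left
6 bins × 20 = 120; used 86; unused 34.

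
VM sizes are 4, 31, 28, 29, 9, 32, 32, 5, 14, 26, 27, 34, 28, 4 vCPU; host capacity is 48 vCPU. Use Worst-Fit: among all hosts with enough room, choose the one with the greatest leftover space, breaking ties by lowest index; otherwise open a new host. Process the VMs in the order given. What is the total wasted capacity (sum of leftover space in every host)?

4 vCPU → host 1 (remaining 44 vCPU)
31 vCPU → host 1 (remaining 13 vCPU)
28 vCPU → host 2 (remaining 20 vCPU)
29 vCPU → host 3 (remaining 19 vCPU)
9 vCPU → host 2 (remaining 11 vCPU)
32 vCPU → host 4 (remaining 16 vCPU)
32 vCPU → host 5 (remaining 16 vCPU)
5 vCPU → host 3 (remaining 14 vCPU)
14 vCPU → host 4 (remaining 2 vCPU)
26 vCPU → host 6 (remaining 22 vCPU)
27 vCPU → host 7 (remaining 21 vCPU)
34 vCPU → host 8 (remaining 14 vCPU)
28 vCPU → host 9 (remaining 20 vCPU)
4 vCPU → host 6 (remaining 18 vCPU)
9 hosts × 48 vCPU = 432 vCPU; used 303 vCPU; unused 129 vCPU.

129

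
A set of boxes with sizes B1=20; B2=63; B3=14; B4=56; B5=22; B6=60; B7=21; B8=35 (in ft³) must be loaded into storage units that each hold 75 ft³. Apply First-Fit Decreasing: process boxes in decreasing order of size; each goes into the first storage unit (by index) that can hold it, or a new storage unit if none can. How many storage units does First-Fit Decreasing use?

5

Sorted descending: 63, 60, 56, 35, 22, 21, 20, 14.
storage unit 1: place 63 ft³, 12 ft³ left
storage unit 2: place 60 ft³, 15 ft³ left
storage unit 3: place 56 ft³, 19 ft³ left
storage unit 4: place 35 ft³, 40 ft³ left
storage unit 4: place 22 ft³, 18 ft³ left
storage unit 5: place 21 ft³, 54 ft³ left
storage unit 5: place 20 ft³, 34 ft³ left
storage unit 2: place 14 ft³, 1 ft³ left
Final storage units: [63] [60,14] [56] [35,22] [21,20].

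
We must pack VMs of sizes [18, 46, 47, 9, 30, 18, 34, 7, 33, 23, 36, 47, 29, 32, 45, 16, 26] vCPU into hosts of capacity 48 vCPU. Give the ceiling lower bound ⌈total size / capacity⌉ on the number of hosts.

Total size = 18 + 46 + 47 + 9 + 30 + 18 + 34 + 7 + 33 + 23 + 36 + 47 + 29 + 32 + 45 + 16 + 26 = 496 vCPU.
⌈496 / 48⌉ = 11.

11 hosts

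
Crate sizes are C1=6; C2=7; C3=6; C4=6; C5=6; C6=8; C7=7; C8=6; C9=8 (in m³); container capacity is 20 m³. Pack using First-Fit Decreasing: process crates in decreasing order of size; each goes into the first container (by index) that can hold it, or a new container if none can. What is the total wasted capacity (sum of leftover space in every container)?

20

Sorted descending: 8, 8, 7, 7, 6, 6, 6, 6, 6.
container 1: place 8 m³, 12 m³ left
container 1: place 8 m³, 4 m³ left
container 2: place 7 m³, 13 m³ left
container 2: place 7 m³, 6 m³ left
container 2: place 6 m³, 0 m³ left
container 3: place 6 m³, 14 m³ left
container 3: place 6 m³, 8 m³ left
container 3: place 6 m³, 2 m³ left
container 4: place 6 m³, 14 m³ left
4 containers × 20 m³ = 80 m³; used 60 m³; unused 20 m³.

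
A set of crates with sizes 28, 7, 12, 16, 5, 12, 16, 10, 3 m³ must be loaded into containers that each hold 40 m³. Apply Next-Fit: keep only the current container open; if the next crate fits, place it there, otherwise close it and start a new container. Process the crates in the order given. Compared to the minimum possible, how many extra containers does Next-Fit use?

Next-Fit: [28,7] [12,16,5] [12,16,10] [3] → 4 containers.
Total size 109 m³; any packing needs at least ⌈109/40⌉ = 3 containers.
An optimal packing achieves that bound: [28,12] [16,16,7] [12,10,5,3] → 3 containers.
Excess: 4 − 3 = 1.

1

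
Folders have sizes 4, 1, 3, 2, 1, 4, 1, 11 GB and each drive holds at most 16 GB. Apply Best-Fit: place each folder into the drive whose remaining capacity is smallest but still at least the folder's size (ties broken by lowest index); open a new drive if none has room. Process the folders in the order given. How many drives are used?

4 GB → drive 1 (remaining 12 GB)
1 GB → drive 1 (remaining 11 GB)
3 GB → drive 1 (remaining 8 GB)
2 GB → drive 1 (remaining 6 GB)
1 GB → drive 1 (remaining 5 GB)
4 GB → drive 1 (remaining 1 GB)
1 GB → drive 1 (remaining 0 GB)
11 GB → drive 2 (remaining 5 GB)
Final drives: [4,1,3,2,1,4,1] [11].

2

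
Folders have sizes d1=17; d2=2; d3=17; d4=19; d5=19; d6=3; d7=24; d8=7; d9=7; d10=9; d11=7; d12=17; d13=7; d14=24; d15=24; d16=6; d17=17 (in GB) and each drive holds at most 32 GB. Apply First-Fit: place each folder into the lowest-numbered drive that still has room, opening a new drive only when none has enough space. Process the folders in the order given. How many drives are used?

Put d1 (17 GB) in drive 1; 15 GB remain.
Put d2 (2 GB) in drive 1; 13 GB remain.
Put d3 (17 GB) in drive 2; 15 GB remain.
Put d4 (19 GB) in drive 3; 13 GB remain.
Put d5 (19 GB) in drive 4; 13 GB remain.
Put d6 (3 GB) in drive 1; 10 GB remain.
Put d7 (24 GB) in drive 5; 8 GB remain.
Put d8 (7 GB) in drive 1; 3 GB remain.
Put d9 (7 GB) in drive 2; 8 GB remain.
Put d10 (9 GB) in drive 3; 4 GB remain.
Put d11 (7 GB) in drive 2; 1 GB remain.
Put d12 (17 GB) in drive 6; 15 GB remain.
Put d13 (7 GB) in drive 4; 6 GB remain.
Put d14 (24 GB) in drive 7; 8 GB remain.
Put d15 (24 GB) in drive 8; 8 GB remain.
Put d16 (6 GB) in drive 4; 0 GB remain.
Put d17 (17 GB) in drive 9; 15 GB remain.
Final drives: [17,2,3,7] [17,7,7] [19,9] [19,7,6] [24] [17] [24] [24] [17].

9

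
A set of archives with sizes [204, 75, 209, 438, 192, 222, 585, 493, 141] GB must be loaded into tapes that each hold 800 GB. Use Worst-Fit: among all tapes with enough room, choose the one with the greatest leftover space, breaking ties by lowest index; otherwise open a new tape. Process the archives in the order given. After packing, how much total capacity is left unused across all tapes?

641

204 GB → tape 1 (remaining 596 GB)
75 GB → tape 1 (remaining 521 GB)
209 GB → tape 1 (remaining 312 GB)
438 GB → tape 2 (remaining 362 GB)
192 GB → tape 2 (remaining 170 GB)
222 GB → tape 1 (remaining 90 GB)
585 GB → tape 3 (remaining 215 GB)
493 GB → tape 4 (remaining 307 GB)
141 GB → tape 4 (remaining 166 GB)
4 tapes × 800 GB = 3200 GB; used 2559 GB; unused 641 GB.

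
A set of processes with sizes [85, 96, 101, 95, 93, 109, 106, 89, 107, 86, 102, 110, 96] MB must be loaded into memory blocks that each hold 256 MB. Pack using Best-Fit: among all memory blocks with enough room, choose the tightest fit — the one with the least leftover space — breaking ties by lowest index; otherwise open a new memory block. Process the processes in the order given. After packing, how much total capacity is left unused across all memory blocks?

517

85 MB → memory block 1 (remaining 171 MB)
96 MB → memory block 1 (remaining 75 MB)
101 MB → memory block 2 (remaining 155 MB)
95 MB → memory block 2 (remaining 60 MB)
93 MB → memory block 3 (remaining 163 MB)
109 MB → memory block 3 (remaining 54 MB)
106 MB → memory block 4 (remaining 150 MB)
89 MB → memory block 4 (remaining 61 MB)
107 MB → memory block 5 (remaining 149 MB)
86 MB → memory block 5 (remaining 63 MB)
102 MB → memory block 6 (remaining 154 MB)
110 MB → memory block 6 (remaining 44 MB)
96 MB → memory block 7 (remaining 160 MB)
7 memory blocks × 256 MB = 1792 MB; used 1275 MB; unused 517 MB.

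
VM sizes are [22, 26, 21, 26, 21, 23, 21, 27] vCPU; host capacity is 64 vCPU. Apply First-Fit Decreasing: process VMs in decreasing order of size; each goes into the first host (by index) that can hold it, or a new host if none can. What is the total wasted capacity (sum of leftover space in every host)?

Sorted descending: 27, 26, 26, 23, 22, 21, 21, 21.
host 1: place 27 vCPU, 37 vCPU left
host 1: place 26 vCPU, 11 vCPU left
host 2: place 26 vCPU, 38 vCPU left
host 2: place 23 vCPU, 15 vCPU left
host 3: place 22 vCPU, 42 vCPU left
host 3: place 21 vCPU, 21 vCPU left
host 3: place 21 vCPU, 0 vCPU left
host 4: place 21 vCPU, 43 vCPU left
4 hosts × 64 vCPU = 256 vCPU; used 187 vCPU; unused 69 vCPU.

69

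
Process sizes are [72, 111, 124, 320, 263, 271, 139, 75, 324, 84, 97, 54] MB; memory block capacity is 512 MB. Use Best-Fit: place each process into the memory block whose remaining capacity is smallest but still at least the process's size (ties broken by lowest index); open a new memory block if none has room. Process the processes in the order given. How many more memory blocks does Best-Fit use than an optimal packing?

Best-Fit: [72,111,124,75,84] [320,139] [263] [271] [324,97,54] → 5 memory blocks.
Total size 1934 MB; any packing needs at least ⌈1934/512⌉ = 4 memory blocks.
An optimal packing achieves that bound: [324,139] [320,124,54] [271,111,97] [263,84,75,72] → 4 memory blocks.
Excess: 5 − 4 = 1.

1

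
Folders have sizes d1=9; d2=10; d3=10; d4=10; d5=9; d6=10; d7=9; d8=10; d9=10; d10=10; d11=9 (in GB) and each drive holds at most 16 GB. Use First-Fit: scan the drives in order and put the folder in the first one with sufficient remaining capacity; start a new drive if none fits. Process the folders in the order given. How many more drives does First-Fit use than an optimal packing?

0

First-Fit: [9] [10] [10] [10] [9] [10] [9] [10] [10] [10] [9] → 11 drives.
11 folders exceed 8 GB (half the capacity), and no two of those can share a drive, so at least 11 drives are needed.
So 11 is already optimal.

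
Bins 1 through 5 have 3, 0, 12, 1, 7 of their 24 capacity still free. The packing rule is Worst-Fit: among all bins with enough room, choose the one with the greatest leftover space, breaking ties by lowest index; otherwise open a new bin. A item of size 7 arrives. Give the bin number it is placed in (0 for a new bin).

Bins with room: bin 3 (12), bin 5 (7).
Most room is bin 3 with 12 free.

3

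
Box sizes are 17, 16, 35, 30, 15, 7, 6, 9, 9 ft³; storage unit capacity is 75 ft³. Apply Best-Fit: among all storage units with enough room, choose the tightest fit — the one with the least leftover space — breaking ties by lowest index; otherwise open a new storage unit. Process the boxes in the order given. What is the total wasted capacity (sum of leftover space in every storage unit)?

17 ft³ → storage unit 1 (remaining 58 ft³)
16 ft³ → storage unit 1 (remaining 42 ft³)
35 ft³ → storage unit 1 (remaining 7 ft³)
30 ft³ → storage unit 2 (remaining 45 ft³)
15 ft³ → storage unit 2 (remaining 30 ft³)
7 ft³ → storage unit 1 (remaining 0 ft³)
6 ft³ → storage unit 2 (remaining 24 ft³)
9 ft³ → storage unit 2 (remaining 15 ft³)
9 ft³ → storage unit 2 (remaining 6 ft³)
2 storage units × 75 ft³ = 150 ft³; used 144 ft³; unused 6 ft³.

6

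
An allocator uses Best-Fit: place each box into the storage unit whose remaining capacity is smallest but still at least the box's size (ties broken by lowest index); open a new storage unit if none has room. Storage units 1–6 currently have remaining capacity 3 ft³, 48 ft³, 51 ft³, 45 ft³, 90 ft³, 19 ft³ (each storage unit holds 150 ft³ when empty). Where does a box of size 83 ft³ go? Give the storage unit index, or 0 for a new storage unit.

Storage units with room: storage unit 5 (90 ft³).
Tightest fit is storage unit 5 with 90 ft³ free.

5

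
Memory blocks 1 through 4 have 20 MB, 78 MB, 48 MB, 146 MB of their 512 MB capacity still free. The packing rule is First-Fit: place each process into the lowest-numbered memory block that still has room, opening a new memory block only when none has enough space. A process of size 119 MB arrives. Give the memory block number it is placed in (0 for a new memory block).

4

Memory blocks with room: memory block 4 (146 MB).
The first with room is memory block 4.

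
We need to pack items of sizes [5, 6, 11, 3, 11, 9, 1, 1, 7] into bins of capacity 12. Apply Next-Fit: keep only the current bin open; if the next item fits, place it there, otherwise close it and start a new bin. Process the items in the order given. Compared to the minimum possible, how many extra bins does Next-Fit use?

Next-Fit: [5,6] [11] [3] [11] [9,1,1] [7] → 6 bins.
Total size 54; any packing needs at least ⌈54/12⌉ = 5 bins.
An optimal packing achieves that bound: [11,1] [11,1] [9,3] [7,5] [6] → 5 bins.
Excess: 6 − 5 = 1.

1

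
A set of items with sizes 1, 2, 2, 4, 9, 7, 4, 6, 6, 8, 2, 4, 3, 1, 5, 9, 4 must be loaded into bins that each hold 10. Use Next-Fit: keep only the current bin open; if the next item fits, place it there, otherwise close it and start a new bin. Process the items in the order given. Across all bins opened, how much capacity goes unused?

23

bin 1: place 1, 9 left
bin 1: place 2, 7 left
bin 1: place 2, 5 left
bin 1: place 4, 1 left
bin 2: place 9, 1 left
bin 3: place 7, 3 left
bin 4: place 4, 6 left
bin 4: place 6, 0 left
bin 5: place 6, 4 left
bin 6: place 8, 2 left
bin 6: place 2, 0 left
bin 7: place 4, 6 left
bin 7: place 3, 3 left
bin 7: place 1, 2 left
bin 8: place 5, 5 left
bin 9: place 9, 1 left
bin 10: place 4, 6 left
10 bins × 10 = 100; used 77; unused 23.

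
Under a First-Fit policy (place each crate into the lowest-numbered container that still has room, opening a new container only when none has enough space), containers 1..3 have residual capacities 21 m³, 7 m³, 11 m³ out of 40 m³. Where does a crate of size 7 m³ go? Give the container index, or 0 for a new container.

Containers with room: container 1 (21 m³), container 2 (7 m³), container 3 (11 m³).
The first with room is container 1.

1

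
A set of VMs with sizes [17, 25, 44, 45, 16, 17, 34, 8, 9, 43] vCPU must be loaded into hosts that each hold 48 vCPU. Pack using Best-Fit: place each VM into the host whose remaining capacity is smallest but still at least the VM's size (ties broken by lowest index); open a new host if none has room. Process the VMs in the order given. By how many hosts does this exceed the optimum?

0

Best-Fit: [17,25] [44] [45] [16,17,9] [34,8] [43] → 6 hosts.
Total size 258 vCPU; any packing needs at least ⌈258/48⌉ = 6 hosts.
So 6 is already optimal.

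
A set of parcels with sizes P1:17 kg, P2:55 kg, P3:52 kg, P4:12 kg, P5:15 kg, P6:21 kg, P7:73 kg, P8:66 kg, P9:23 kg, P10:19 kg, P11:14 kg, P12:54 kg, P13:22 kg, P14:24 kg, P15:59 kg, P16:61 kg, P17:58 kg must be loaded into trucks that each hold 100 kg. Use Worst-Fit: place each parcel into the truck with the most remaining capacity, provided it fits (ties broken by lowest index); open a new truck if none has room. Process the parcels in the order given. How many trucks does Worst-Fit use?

8

truck 1: place P1 (17 kg), 83 kg left
truck 1: place P2 (55 kg), 28 kg left
truck 2: place P3 (52 kg), 48 kg left
truck 2: place P4 (12 kg), 36 kg left
truck 2: place P5 (15 kg), 21 kg left
truck 1: place P6 (21 kg), 7 kg left
truck 3: place P7 (73 kg), 27 kg left
truck 4: place P8 (66 kg), 34 kg left
truck 4: place P9 (23 kg), 11 kg left
truck 3: place P10 (19 kg), 8 kg left
truck 2: place P11 (14 kg), 7 kg left
truck 5: place P12 (54 kg), 46 kg left
truck 5: place P13 (22 kg), 24 kg left
truck 5: place P14 (24 kg), 0 kg left
truck 6: place P15 (59 kg), 41 kg left
truck 7: place P16 (61 kg), 39 kg left
truck 8: place P17 (58 kg), 42 kg left
Final trucks: [17,55,21] [52,12,15,14] [73,19] [66,23] [54,22,24] [59] [61] [58].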